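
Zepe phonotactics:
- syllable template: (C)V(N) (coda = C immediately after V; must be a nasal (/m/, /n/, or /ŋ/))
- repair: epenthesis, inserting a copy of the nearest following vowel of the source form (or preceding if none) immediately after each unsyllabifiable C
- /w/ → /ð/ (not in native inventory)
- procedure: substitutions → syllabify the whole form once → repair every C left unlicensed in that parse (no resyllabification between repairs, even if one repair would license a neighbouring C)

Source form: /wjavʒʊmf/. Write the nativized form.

Substitution: /w/ → /ð/, giving /ðjavʒʊmf/.
The consonants /ð/, /v/, /f/ cannot be parsed into a legal (C)V(N) syllable (only a nasal (/m/, /n/, or /ŋ/) is licensed in coda position; onsets are limited to one consonant).
Epenthesis after each stranded consonant: /ð/ → /ða/, /v/ → /vʊ/, /f/ → /fʊ/.

ðajavʊʒʊmfʊ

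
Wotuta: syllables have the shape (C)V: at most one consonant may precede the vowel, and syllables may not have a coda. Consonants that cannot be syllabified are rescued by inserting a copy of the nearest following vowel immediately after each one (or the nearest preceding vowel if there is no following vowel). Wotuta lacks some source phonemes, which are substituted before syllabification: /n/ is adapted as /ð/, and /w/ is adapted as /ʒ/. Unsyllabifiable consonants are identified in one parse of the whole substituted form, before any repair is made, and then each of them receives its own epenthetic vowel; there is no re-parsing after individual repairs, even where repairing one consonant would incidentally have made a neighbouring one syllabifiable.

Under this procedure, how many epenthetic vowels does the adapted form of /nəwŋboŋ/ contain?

After substitution the input is /ðəʒŋboŋ/.
The unsyllabifiable consonants are /ʒ/, /ŋ/, /ŋ/; each receives one epenthetic vowel.

3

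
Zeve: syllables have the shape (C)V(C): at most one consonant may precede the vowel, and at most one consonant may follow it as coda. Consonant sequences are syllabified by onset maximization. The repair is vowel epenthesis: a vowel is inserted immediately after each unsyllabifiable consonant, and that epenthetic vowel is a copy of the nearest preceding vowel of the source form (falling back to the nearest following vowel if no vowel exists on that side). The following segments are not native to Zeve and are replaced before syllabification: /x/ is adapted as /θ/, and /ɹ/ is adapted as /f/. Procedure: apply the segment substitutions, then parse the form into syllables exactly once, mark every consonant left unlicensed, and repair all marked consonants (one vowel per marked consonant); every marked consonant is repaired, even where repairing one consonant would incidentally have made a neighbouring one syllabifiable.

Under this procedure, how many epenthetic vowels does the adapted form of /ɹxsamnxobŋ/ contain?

After substitution the input is /fθsamnθobŋ/.
The unsyllabifiable consonants are /f/, /θ/, /n/, /ŋ/; each receives one epenthetic vowel.

4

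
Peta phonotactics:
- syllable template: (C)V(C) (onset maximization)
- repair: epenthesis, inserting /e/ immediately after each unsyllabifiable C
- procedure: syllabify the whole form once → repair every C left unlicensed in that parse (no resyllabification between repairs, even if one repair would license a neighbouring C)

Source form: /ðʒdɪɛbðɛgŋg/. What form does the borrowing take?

Syllabifying with onset maximization leaves /ð/, /ʒ/, /ŋ/, /g/ stranded (at most one coda consonant is licensed; onsets are limited to one consonant).
Epenthesis after each stranded consonant: /ð/ → /ðe/, /ʒ/ → /ʒe/, /ŋ/ → /ŋe/, /g/ → /ge/.

ðeʒedɪɛbðɛgŋege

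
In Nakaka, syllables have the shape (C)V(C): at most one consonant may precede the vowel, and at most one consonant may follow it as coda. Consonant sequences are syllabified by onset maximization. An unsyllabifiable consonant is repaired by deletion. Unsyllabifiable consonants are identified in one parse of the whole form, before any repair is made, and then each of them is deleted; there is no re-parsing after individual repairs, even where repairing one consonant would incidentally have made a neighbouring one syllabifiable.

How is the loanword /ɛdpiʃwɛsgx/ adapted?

ɛdpiʃwɛs

Syllabifying with onset maximization leaves /g/, /x/ stranded (at most one coda consonant is licensed; onsets are limited to one consonant).
Deletion applies to /g/, /x/.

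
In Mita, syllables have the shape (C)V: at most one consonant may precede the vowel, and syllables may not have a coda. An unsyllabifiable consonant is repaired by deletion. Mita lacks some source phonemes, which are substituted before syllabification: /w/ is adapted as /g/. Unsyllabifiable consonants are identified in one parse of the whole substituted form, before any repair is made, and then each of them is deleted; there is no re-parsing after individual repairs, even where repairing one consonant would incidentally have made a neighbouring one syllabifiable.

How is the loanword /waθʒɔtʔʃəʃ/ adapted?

gaʒɔʃə

Substitution: /w/ → /g/, giving /gaθʒɔtʔʃəʃ/.
Syllabifying with onset maximization leaves /θ/, /t/, /ʔ/, /ʃ/ stranded (no codas are permitted; onsets are limited to one consonant).
Deleting the stranded consonants removes /θ/, /t/, /ʔ/, /ʃ/.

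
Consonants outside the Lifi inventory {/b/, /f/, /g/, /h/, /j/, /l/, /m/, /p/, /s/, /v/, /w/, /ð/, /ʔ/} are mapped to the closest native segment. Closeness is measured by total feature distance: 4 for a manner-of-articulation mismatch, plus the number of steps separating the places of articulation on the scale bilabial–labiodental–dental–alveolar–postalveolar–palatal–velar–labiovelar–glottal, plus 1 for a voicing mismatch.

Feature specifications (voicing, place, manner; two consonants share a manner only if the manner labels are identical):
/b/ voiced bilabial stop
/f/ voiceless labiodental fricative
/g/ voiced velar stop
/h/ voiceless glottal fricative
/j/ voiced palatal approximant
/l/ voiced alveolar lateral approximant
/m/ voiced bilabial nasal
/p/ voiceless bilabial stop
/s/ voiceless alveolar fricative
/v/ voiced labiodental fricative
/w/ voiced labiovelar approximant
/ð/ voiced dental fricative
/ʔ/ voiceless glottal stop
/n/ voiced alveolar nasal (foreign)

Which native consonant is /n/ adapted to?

/m/ is closest: same manner (nasal), place distance 3 (alveolar→bilabial), same voicing; total 3. Next closest is /l/ at distance 4.

m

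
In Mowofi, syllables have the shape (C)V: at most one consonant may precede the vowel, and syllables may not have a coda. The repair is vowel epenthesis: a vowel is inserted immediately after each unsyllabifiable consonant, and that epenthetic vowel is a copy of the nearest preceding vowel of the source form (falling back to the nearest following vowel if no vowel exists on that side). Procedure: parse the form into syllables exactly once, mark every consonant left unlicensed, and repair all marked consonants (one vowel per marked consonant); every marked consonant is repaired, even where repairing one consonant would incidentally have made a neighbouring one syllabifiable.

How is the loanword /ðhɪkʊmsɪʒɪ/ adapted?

ðɪhɪkʊmʊsɪʒɪ

The consonants /ð/, /m/ cannot be parsed into a legal (C)V syllable (no codas are permitted; onsets are limited to one consonant).
Epenthesis after each stranded consonant: /ð/ → /ðɪ/, /m/ → /mʊ/.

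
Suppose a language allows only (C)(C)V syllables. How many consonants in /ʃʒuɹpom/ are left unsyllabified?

Under (C)(C)V, the unsyllabifiable consonants are /m/ (no codas are permitted; onsets may contain at most 2 consonants).

1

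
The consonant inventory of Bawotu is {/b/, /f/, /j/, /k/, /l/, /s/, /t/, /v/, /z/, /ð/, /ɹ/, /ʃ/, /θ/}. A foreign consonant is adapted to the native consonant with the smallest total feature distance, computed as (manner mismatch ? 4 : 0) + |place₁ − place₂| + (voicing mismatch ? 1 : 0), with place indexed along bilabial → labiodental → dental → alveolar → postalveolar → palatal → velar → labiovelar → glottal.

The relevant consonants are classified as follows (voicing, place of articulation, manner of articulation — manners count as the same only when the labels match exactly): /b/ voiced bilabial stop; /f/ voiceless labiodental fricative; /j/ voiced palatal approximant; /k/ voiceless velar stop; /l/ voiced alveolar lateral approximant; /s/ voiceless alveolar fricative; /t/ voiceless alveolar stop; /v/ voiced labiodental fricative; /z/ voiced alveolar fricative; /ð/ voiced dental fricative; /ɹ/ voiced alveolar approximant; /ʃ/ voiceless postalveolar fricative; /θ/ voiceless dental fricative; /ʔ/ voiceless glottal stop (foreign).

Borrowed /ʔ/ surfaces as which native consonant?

k

/k/ is closest: same manner (stop), place distance 2 (glottal→velar), same voicing; total 2. Next closest is /t/ at distance 5.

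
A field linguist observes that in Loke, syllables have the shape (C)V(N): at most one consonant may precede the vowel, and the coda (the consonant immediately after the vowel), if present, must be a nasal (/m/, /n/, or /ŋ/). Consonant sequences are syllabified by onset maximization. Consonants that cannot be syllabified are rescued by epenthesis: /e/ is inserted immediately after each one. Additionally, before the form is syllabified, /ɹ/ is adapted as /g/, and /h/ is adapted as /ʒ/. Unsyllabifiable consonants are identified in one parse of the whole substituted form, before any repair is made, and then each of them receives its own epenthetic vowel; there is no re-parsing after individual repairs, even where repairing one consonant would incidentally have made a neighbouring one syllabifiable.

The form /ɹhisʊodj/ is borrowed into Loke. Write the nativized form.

geʒisʊodeje

Substitution: /ɹ/ → /g/, /h/ → /ʒ/, giving /gʒisʊodj/.
Under (C)V(N), the unsyllabifiable consonants are /g/, /d/, /j/ (only a nasal (/m/, /n/, or /ŋ/) is licensed in coda position; onsets are limited to one consonant).
Each unlicensed consonant becomes the onset of a new syllable: /g/ → /ge/, /d/ → /de/, /j/ → /je/.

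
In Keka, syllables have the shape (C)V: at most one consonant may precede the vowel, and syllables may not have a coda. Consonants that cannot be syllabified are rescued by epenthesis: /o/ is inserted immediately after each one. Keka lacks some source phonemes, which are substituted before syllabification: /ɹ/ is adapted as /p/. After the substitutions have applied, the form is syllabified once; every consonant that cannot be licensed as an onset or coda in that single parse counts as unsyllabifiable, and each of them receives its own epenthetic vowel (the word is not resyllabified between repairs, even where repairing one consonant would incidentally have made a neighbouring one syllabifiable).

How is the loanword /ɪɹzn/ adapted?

Substitution: /ɹ/ → /p/, giving /ɪpzn/.
Syllabifying with onset maximization leaves /p/, /z/, /n/ stranded (no codas are permitted; onsets are limited to one consonant).
Epenthesis after each stranded consonant: /p/ → /po/, /z/ → /zo/, /n/ → /no/.

ɪpozono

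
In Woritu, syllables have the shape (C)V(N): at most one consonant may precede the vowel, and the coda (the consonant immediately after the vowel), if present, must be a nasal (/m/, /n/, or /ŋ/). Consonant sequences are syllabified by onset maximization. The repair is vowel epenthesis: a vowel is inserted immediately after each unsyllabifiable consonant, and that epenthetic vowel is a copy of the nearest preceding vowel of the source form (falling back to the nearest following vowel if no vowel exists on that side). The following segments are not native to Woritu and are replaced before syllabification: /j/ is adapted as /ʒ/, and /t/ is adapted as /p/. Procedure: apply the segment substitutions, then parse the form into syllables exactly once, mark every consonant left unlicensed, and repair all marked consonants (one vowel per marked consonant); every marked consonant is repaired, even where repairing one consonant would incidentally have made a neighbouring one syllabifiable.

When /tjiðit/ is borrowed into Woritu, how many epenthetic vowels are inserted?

2

After substitution the input is /pʒiðip/.
The unsyllabifiable consonants are /p/, /p/; each receives one epenthetic vowel.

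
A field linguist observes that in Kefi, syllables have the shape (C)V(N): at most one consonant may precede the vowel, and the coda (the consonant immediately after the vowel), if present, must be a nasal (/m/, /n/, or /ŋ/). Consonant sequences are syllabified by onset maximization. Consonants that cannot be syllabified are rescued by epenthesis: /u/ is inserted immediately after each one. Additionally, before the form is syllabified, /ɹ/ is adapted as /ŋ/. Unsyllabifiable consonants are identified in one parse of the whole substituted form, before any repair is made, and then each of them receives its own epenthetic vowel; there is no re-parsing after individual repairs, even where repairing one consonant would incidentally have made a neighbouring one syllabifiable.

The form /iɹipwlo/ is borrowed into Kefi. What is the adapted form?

Substitution: /ɹ/ → /ŋ/, giving /iŋipwlo/.
Syllabifying with onset maximization leaves /p/, /w/ stranded (only a nasal (/m/, /n/, or /ŋ/) is licensed in coda position; onsets are limited to one consonant).
Inserting the epenthetic vowel yields /p/ → /pu/, /w/ → /wu/.

iŋipuwulo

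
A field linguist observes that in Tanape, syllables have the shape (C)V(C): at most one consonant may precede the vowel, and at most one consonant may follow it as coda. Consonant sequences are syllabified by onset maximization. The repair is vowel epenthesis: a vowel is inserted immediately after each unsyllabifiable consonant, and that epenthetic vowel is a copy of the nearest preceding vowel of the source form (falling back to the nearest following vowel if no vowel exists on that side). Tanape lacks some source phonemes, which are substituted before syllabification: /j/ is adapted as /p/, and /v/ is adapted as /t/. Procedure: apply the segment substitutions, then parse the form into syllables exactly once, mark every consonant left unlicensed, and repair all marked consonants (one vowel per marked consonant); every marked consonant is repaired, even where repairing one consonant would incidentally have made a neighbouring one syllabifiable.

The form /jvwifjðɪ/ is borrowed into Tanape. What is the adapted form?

pitiwifpiðɪ

Substitution: /j/ → /p/, /v/ → /t/, giving /ptwifpðɪ/.
The consonants /p/, /t/, /p/ cannot be parsed into a legal (C)V(C) syllable (at most one coda consonant is licensed; onsets are limited to one consonant).
Inserting the epenthetic vowel yields /p/ → /pi/, /t/ → /ti/, /p/ → /pi/.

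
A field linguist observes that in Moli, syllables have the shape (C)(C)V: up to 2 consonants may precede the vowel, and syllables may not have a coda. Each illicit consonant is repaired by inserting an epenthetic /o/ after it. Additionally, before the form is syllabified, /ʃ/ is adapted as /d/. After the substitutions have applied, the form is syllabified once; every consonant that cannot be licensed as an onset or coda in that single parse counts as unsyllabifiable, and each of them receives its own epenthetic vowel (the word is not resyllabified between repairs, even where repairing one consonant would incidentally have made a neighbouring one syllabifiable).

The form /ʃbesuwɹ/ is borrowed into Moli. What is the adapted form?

Substitution: /ʃ/ → /d/, giving /dbesuwɹ/.
Syllabifying with onset maximization leaves /w/, /ɹ/ stranded (no codas are permitted; onsets may contain at most 2 consonants).
Epenthesis after each stranded consonant: /w/ → /wo/, /ɹ/ → /ɹo/.

dbesuwoɹo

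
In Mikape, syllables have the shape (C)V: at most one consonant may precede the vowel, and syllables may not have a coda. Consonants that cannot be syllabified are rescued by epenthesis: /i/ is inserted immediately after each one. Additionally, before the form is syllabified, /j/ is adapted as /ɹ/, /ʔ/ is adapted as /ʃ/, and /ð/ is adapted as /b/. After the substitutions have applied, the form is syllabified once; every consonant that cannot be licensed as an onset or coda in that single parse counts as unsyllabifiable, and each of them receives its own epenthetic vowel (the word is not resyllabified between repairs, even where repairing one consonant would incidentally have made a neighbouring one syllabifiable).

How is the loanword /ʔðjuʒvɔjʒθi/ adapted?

ʃibiɹuʒivɔɹiʒiθi

Substitution: /ʔ/ → /ʃ/, /ð/ → /b/, /j/ → /ɹ/, giving /ʃbɹuʒvɔɹʒθi/.
Syllabifying with onset maximization leaves /ʃ/, /b/, /ʒ/, /ɹ/, /ʒ/ stranded (no codas are permitted; onsets are limited to one consonant).
Epenthesis after each stranded consonant: /ʃ/ → /ʃi/, /b/ → /bi/, /ʒ/ → /ʒi/, /ɹ/ → /ɹi/, /ʒ/ → /ʒi/.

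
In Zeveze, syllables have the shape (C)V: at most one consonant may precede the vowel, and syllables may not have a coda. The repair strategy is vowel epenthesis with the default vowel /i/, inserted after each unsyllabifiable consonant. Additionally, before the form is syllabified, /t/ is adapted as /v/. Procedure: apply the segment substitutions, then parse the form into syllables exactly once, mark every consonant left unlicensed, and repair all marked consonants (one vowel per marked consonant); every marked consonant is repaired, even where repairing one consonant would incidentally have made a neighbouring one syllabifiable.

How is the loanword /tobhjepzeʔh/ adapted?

vobihijepizeʔihi

Substitution: /t/ → /v/, giving /vobhjepzeʔh/.
Syllabifying with onset maximization leaves /b/, /h/, /p/, /ʔ/, /h/ stranded (no codas are permitted; onsets are limited to one consonant).
Epenthesis after each stranded consonant: /b/ → /bi/, /h/ → /hi/, /p/ → /pi/, /ʔ/ → /ʔi/, /h/ → /hi/.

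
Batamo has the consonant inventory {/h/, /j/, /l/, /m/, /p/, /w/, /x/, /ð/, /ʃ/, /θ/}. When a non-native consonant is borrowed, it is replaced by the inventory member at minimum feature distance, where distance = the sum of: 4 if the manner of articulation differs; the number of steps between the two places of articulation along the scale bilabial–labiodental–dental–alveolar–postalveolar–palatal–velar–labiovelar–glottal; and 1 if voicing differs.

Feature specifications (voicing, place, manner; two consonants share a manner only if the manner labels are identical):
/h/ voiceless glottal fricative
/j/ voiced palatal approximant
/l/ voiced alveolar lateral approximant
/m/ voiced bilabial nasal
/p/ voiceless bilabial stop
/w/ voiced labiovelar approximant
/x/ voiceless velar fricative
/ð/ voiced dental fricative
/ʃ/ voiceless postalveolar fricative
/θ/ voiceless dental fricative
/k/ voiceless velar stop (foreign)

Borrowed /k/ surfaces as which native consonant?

/x/ is closest: manner differs (stop→fricative, +4), place distance 0 (velar→velar), same voicing; total 4. Next closest is /h/ at distance 6.

x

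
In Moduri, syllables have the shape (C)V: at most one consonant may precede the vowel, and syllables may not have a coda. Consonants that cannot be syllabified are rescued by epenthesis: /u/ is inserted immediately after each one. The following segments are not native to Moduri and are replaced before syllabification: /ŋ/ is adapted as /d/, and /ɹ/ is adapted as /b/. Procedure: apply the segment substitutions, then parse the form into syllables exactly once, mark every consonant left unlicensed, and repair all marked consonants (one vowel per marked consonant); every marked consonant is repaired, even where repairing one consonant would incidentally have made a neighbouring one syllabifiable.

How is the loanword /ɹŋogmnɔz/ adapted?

budogumunɔzu

Substitution: /ɹ/ → /b/, /ŋ/ → /d/, giving /bdogmnɔz/.
The consonants /b/, /g/, /m/, /z/ cannot be parsed into a legal (C)V syllable (no codas are permitted; onsets are limited to one consonant).
Each unlicensed consonant becomes the onset of a new syllable: /b/ → /bu/, /g/ → /gu/, /m/ → /mu/, /z/ → /zu/.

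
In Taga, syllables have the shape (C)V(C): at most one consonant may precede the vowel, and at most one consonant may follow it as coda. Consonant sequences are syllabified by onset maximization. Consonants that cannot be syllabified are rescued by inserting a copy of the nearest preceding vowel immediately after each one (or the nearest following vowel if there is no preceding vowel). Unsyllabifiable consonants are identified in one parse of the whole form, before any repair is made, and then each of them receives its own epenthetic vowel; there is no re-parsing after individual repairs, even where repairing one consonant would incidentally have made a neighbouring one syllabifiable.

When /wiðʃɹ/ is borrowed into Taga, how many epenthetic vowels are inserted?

The unsyllabifiable consonants are /ʃ/, /ɹ/; each receives one epenthetic vowel.

2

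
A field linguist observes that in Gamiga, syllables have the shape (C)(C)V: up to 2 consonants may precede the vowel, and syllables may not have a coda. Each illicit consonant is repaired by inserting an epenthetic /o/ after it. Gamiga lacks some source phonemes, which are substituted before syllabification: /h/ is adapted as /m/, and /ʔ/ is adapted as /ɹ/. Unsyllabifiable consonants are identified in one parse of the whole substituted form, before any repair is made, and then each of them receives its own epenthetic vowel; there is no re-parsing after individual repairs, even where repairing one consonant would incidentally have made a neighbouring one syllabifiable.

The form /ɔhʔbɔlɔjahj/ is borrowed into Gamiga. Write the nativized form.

ɔmoɹbɔlɔjamojo

Substitution: /h/ → /m/, /ʔ/ → /ɹ/, giving /ɔmɹbɔlɔjamj/.
Under (C)(C)V, the unsyllabifiable consonants are /m/, /m/, /j/ (no codas are permitted; onsets may contain at most 2 consonants).
Epenthesis after each stranded consonant: /m/ → /mo/, /m/ → /mo/, /j/ → /jo/.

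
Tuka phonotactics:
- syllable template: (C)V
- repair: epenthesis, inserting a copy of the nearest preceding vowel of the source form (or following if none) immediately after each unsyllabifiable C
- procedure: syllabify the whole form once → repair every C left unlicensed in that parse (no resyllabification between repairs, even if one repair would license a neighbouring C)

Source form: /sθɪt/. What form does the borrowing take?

Syllabifying with onset maximization leaves /s/, /t/ stranded (no codas are permitted; onsets are limited to one consonant).
Each unlicensed consonant becomes the onset of a new syllable: /s/ → /sɪ/, /t/ → /tɪ/.

sɪθɪtɪ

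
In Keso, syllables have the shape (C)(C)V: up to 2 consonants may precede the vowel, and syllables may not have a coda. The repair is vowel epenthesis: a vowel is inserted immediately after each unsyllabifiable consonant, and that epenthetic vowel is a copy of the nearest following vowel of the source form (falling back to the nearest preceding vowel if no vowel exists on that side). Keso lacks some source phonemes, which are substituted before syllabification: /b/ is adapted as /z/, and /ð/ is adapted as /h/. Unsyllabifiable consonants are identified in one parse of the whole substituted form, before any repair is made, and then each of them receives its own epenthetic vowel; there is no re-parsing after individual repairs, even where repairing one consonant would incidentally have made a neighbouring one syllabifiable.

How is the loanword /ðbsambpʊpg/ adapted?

Substitution: /ð/ → /h/, /b/ → /z/, giving /hzsamzpʊpg/.
Under (C)(C)V, the unsyllabifiable consonants are /h/, /m/, /p/, /g/ (no codas are permitted; onsets may contain at most 2 consonants).
Epenthesis after each stranded consonant: /h/ → /ha/, /m/ → /mʊ/, /p/ → /pʊ/, /g/ → /gʊ/.

hazsamʊzpʊpʊgʊ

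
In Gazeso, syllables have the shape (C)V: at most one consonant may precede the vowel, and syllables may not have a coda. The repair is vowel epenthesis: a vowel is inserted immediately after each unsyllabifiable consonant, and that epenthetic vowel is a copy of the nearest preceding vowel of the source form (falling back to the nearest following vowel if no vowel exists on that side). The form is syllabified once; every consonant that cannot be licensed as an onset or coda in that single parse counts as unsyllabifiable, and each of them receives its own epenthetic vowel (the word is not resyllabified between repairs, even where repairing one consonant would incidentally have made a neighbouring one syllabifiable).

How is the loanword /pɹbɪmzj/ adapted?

Under (C)V, the unsyllabifiable consonants are /p/, /ɹ/, /m/, /z/, /j/ (no codas are permitted; onsets are limited to one consonant).
Each unlicensed consonant becomes the onset of a new syllable: /p/ → /pɪ/, /ɹ/ → /ɹɪ/, /m/ → /mɪ/, /z/ → /zɪ/, /j/ → /jɪ/.

pɪɹɪbɪmɪzɪjɪ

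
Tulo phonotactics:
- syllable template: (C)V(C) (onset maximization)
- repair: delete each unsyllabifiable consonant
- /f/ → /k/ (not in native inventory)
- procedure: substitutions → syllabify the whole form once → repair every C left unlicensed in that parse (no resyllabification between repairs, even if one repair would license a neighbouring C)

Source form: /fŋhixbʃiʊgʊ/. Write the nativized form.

hixʃiʊgʊ

Substitution: /f/ → /k/, giving /kŋhixbʃiʊgʊ/.
Syllabifying with onset maximization leaves /k/, /ŋ/, /b/ stranded (at most one coda consonant is licensed; onsets are limited to one consonant).
Each unlicensed consonant is deleted: /k/, /ŋ/, /b/.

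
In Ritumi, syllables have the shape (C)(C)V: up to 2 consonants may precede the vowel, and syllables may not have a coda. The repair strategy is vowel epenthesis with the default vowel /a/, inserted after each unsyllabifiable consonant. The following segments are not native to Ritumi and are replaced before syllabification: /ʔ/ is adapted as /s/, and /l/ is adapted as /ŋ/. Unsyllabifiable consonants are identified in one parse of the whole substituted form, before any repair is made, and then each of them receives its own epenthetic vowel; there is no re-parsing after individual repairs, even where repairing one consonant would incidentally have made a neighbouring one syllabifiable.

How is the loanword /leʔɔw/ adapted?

Substitution: /l/ → /ŋ/, /ʔ/ → /s/, giving /ŋesɔw/.
The consonants /w/ cannot be parsed into a legal (C)(C)V syllable (no codas are permitted; onsets may contain at most 2 consonants).
Epenthesis after each stranded consonant: /w/ → /wa/.

ŋesɔwa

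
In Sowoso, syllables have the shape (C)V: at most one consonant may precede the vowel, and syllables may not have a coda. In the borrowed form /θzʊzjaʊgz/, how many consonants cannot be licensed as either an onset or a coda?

4

The consonants /θ/, /z/, /g/, /z/ cannot be parsed into a legal (C)V syllable (no codas are permitted; onsets are limited to one consonant).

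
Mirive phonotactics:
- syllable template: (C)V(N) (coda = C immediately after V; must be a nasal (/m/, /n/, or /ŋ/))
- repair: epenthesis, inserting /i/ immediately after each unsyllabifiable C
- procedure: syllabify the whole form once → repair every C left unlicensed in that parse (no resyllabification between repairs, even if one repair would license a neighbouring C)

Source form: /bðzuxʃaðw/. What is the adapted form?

Under (C)V(N), the unsyllabifiable consonants are /b/, /ð/, /x/, /ð/, /w/ (only a nasal (/m/, /n/, or /ŋ/) is licensed in coda position; onsets are limited to one consonant).
Inserting the epenthetic vowel yields /b/ → /bi/, /ð/ → /ði/, /x/ → /xi/, /ð/ → /ði/, /w/ → /wi/.

biðizuxiʃaðiwi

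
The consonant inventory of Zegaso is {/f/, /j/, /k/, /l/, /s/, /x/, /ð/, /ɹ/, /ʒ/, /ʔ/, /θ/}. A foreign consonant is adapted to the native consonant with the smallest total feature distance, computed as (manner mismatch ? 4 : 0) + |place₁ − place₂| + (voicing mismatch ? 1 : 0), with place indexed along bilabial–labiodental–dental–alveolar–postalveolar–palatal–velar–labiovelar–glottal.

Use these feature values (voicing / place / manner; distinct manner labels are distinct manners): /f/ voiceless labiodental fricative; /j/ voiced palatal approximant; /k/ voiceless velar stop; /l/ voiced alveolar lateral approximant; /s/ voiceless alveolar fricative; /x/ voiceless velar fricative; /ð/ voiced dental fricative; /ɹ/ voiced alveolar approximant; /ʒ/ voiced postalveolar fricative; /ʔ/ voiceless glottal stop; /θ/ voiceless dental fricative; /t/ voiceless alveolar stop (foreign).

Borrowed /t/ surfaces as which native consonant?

/k/ is closest: same manner (stop), place distance 3 (alveolar→velar), same voicing; total 3. Next closest is /s/ at distance 4.

k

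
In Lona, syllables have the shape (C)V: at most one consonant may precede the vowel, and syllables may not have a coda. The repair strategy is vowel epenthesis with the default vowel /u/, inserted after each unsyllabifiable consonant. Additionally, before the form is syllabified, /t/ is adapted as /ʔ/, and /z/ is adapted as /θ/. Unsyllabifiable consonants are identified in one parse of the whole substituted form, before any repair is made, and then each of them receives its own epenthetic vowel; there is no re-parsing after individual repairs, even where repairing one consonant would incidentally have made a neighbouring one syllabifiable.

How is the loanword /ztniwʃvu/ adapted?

Substitution: /z/ → /θ/, /t/ → /ʔ/, giving /θʔniwʃvu/.
Under (C)V, the unsyllabifiable consonants are /θ/, /ʔ/, /w/, /ʃ/ (no codas are permitted; onsets are limited to one consonant).
Each unlicensed consonant becomes the onset of a new syllable: /θ/ → /θu/, /ʔ/ → /ʔu/, /w/ → /wu/, /ʃ/ → /ʃu/.

θuʔuniwuʃuvu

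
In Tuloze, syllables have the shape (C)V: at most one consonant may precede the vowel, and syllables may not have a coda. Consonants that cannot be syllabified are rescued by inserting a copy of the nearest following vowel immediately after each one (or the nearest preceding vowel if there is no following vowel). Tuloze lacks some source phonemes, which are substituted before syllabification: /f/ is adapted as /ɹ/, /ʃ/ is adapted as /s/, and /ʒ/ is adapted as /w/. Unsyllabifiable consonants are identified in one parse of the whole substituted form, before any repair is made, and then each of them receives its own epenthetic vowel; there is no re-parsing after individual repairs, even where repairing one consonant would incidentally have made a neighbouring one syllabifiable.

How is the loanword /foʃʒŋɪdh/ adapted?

ɹosɪwɪŋɪdɪhɪ

Substitution: /f/ → /ɹ/, /ʃ/ → /s/, /ʒ/ → /w/, giving /ɹoswŋɪdh/.
Under (C)V, the unsyllabifiable consonants are /s/, /w/, /d/, /h/ (no codas are permitted; onsets are limited to one consonant).
Inserting the epenthetic vowel yields /s/ → /sɪ/, /w/ → /wɪ/, /d/ → /dɪ/, /h/ → /hɪ/.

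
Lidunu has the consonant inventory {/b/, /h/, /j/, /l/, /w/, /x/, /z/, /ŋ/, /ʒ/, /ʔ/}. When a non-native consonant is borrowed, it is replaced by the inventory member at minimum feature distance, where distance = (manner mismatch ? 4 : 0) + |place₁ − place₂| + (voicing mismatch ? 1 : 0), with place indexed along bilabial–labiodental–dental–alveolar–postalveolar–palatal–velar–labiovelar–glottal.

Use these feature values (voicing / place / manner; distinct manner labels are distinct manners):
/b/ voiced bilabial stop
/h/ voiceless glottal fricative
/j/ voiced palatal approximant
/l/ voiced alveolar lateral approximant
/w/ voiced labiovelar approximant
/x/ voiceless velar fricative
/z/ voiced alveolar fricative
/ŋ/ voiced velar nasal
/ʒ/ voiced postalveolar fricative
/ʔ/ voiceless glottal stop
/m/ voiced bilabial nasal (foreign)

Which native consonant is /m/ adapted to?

b

/b/ is closest: manner differs (nasal→stop, +4), place distance 0 (bilabial→bilabial), same voicing; total 4. Next closest is /ŋ/ at distance 6.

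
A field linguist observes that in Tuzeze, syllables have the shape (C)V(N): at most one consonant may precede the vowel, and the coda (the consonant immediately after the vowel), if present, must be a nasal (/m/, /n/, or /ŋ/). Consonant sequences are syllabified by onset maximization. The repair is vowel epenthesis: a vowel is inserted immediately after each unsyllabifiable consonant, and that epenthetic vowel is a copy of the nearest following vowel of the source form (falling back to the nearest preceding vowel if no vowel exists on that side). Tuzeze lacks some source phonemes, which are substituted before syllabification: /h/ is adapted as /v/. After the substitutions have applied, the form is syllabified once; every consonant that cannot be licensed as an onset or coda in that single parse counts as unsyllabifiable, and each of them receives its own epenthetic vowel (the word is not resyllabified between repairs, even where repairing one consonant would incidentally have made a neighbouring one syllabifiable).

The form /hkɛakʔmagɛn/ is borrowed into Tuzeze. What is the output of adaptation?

Substitution: /h/ → /v/, giving /vkɛakʔmagɛn/.
Under (C)V(N), the unsyllabifiable consonants are /v/, /k/, /ʔ/ (only a nasal (/m/, /n/, or /ŋ/) is licensed in coda position; onsets are limited to one consonant).
Inserting the epenthetic vowel yields /v/ → /vɛ/, /k/ → /ka/, /ʔ/ → /ʔa/.

vɛkɛakaʔamagɛn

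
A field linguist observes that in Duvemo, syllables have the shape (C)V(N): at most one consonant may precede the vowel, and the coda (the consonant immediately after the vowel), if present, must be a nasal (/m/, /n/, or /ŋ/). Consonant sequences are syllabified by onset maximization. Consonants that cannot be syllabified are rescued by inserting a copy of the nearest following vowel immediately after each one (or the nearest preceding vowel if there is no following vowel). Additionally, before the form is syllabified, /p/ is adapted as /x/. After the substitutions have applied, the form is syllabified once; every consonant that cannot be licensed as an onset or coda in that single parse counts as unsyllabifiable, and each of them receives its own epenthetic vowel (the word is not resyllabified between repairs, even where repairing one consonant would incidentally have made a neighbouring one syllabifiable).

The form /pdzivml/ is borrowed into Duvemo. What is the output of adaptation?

xidizivimili

Substitution: /p/ → /x/, giving /xdzivml/.
Under (C)V(N), the unsyllabifiable consonants are /x/, /d/, /v/, /m/, /l/ (only a nasal (/m/, /n/, or /ŋ/) is licensed in coda position; onsets are limited to one consonant).
Epenthesis after each stranded consonant: /x/ → /xi/, /d/ → /di/, /v/ → /vi/, /m/ → /mi/, /l/ → /li/.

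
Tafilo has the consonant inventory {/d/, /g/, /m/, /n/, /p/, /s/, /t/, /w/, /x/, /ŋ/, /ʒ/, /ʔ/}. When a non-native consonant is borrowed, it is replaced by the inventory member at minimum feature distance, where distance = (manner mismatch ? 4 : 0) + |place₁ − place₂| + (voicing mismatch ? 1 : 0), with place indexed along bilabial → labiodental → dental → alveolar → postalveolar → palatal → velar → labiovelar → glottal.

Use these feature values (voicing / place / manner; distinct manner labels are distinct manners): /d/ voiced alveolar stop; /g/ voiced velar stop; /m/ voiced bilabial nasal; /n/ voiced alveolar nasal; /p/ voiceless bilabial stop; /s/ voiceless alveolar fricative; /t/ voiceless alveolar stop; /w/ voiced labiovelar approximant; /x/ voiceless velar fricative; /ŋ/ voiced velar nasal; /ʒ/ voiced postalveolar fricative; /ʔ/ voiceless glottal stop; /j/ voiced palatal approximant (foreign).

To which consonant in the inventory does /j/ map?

/w/ is closest: same manner (approximant), place distance 2 (palatal→labiovelar), same voicing; total 2. Next closest is /g/ at distance 5.

w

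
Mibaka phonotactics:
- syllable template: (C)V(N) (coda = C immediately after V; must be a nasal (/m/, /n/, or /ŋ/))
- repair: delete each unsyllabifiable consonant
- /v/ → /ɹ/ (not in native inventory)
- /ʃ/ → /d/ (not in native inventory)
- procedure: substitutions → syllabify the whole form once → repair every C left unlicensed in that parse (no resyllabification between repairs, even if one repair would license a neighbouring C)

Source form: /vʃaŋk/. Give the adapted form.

Substitution: /v/ → /ɹ/, /ʃ/ → /d/, giving /ɹdaŋk/.
Under (C)V(N), the unsyllabifiable consonants are /ɹ/, /k/ (only a nasal (/m/, /n/, or /ŋ/) is licensed in coda position; onsets are limited to one consonant).
Deleting the stranded consonants removes /ɹ/, /k/.

daŋ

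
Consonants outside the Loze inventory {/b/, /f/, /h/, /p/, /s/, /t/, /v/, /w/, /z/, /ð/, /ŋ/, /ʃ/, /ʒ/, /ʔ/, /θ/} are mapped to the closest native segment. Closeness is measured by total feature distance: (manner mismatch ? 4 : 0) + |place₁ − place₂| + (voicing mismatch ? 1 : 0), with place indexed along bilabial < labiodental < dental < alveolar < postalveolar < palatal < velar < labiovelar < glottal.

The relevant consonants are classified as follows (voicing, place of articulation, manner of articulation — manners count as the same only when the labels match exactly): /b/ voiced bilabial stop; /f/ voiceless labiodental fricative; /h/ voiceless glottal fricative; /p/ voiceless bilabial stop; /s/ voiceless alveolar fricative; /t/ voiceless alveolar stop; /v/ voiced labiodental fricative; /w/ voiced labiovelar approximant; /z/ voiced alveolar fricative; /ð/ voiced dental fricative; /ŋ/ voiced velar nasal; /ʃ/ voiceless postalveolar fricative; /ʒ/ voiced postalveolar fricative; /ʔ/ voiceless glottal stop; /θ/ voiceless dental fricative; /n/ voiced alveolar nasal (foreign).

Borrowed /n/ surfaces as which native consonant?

/ŋ/ is closest: same manner (nasal), place distance 3 (alveolar→velar), same voicing; total 3. Next closest is /z/ at distance 4.

ŋ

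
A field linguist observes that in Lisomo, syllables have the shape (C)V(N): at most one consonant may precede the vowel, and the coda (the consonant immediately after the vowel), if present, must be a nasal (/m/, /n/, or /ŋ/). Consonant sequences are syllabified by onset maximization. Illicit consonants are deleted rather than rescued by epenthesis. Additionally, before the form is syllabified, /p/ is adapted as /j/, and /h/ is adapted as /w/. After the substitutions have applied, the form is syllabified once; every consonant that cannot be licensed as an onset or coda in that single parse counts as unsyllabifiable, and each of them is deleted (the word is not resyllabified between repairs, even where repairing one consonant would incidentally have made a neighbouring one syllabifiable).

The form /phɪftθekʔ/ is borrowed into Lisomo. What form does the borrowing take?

wɪθe

Substitution: /p/ → /j/, /h/ → /w/, giving /jwɪftθekʔ/.
The consonants /j/, /f/, /t/, /k/, /ʔ/ cannot be parsed into a legal (C)V(N) syllable (only a nasal (/m/, /n/, or /ŋ/) is licensed in coda position; onsets are limited to one consonant).
Deleting the stranded consonants removes /j/, /f/, /t/, /k/, /ʔ/.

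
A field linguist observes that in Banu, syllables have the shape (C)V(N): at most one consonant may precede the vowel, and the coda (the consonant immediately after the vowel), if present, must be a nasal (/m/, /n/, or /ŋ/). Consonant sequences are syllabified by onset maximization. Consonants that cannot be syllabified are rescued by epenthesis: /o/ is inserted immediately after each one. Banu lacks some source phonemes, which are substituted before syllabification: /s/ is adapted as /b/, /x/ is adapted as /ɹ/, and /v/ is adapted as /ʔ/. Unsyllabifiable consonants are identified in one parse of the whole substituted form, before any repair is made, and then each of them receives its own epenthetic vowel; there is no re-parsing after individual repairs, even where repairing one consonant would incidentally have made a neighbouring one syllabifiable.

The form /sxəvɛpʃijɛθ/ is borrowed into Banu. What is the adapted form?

Substitution: /s/ → /b/, /x/ → /ɹ/, /v/ → /ʔ/, giving /bɹəʔɛpʃijɛθ/.
Syllabifying with onset maximization leaves /b/, /p/, /θ/ stranded (only a nasal (/m/, /n/, or /ŋ/) is licensed in coda position; onsets are limited to one consonant).
Inserting the epenthetic vowel yields /b/ → /bo/, /p/ → /po/, /θ/ → /θo/.

boɹəʔɛpoʃijɛθo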